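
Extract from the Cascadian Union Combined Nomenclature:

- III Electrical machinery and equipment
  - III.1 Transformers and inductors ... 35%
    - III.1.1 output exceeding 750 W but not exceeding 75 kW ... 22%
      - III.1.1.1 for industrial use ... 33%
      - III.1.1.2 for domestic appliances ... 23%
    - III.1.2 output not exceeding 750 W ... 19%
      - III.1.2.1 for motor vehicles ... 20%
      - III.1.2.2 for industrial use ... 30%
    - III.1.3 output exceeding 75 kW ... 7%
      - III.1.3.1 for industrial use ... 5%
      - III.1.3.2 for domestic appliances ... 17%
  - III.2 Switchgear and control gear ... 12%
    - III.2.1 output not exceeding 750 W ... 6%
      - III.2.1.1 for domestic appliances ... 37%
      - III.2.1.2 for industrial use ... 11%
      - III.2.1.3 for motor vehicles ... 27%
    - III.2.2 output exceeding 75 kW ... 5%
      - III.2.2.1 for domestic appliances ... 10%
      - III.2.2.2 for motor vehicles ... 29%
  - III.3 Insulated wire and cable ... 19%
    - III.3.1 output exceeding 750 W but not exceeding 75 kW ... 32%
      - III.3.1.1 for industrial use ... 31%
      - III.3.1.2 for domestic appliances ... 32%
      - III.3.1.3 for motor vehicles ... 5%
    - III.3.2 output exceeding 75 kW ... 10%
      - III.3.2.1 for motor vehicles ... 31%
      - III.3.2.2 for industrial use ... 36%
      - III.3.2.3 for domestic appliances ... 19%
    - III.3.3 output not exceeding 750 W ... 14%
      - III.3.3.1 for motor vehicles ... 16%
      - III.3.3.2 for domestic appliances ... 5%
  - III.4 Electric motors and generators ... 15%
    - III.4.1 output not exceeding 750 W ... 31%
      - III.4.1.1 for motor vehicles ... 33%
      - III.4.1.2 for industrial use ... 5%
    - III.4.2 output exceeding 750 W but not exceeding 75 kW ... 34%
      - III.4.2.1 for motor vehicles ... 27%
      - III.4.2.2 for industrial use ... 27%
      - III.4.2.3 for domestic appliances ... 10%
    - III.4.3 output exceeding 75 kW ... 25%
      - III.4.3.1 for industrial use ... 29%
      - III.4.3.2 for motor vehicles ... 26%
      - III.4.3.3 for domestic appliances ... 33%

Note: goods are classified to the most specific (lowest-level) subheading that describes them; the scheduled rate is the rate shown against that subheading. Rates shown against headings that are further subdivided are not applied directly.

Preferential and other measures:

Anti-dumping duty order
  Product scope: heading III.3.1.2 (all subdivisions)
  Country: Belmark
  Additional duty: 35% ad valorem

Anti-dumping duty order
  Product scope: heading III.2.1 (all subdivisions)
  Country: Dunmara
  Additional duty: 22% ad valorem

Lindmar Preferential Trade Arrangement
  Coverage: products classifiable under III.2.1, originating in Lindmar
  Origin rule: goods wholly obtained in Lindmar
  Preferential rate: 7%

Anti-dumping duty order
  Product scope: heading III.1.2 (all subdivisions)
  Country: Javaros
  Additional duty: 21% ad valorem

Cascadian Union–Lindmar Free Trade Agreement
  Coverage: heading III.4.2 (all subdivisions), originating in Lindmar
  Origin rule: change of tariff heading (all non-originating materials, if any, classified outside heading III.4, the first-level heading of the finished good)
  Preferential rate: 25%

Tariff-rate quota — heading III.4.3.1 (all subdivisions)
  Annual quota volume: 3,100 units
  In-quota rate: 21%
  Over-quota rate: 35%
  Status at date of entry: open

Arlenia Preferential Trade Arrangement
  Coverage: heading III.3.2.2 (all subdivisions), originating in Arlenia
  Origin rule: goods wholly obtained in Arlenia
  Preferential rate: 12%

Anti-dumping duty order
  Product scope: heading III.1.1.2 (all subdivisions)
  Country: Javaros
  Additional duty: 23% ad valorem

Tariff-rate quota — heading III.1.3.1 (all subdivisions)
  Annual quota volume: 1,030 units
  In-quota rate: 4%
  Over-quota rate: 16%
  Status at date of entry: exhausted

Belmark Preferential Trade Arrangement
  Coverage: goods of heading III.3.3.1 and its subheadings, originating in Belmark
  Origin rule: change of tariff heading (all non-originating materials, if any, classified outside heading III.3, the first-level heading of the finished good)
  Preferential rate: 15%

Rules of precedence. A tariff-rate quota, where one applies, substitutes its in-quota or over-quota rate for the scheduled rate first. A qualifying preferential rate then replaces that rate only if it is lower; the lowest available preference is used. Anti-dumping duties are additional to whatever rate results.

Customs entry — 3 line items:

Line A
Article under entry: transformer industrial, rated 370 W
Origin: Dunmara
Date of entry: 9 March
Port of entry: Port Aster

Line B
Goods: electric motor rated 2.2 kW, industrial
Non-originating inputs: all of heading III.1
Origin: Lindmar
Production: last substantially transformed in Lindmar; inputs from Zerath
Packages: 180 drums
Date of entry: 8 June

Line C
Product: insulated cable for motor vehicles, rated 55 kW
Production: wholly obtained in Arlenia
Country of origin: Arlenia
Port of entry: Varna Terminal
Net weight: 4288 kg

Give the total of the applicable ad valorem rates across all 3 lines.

60%

Line A: transformer → III.1; rated 370 W → III.1.2; industrial → III.1.2.2. Scheduled 30%. No special measure applies. → 30%.
Line B: electric motor → III.4; rated 2.2 kW → III.4.2; industrial → III.4.2.2. Scheduled 27%. Lindmar agreement on III.2.1: III.4.2.2 not covered; Lindmar agreement on III.4.2: CTH met → 25% available; preferential 25%. → 25%.
Line C: insulated cable → III.3; rated 55 kW → III.3.1; for motor vehicles → III.3.1.3. Scheduled 5%. Arlenia agreement on III.3.2.2: III.3.1.3 not covered. → 5%.
Sum: 30% + 25% + 5% = 60%.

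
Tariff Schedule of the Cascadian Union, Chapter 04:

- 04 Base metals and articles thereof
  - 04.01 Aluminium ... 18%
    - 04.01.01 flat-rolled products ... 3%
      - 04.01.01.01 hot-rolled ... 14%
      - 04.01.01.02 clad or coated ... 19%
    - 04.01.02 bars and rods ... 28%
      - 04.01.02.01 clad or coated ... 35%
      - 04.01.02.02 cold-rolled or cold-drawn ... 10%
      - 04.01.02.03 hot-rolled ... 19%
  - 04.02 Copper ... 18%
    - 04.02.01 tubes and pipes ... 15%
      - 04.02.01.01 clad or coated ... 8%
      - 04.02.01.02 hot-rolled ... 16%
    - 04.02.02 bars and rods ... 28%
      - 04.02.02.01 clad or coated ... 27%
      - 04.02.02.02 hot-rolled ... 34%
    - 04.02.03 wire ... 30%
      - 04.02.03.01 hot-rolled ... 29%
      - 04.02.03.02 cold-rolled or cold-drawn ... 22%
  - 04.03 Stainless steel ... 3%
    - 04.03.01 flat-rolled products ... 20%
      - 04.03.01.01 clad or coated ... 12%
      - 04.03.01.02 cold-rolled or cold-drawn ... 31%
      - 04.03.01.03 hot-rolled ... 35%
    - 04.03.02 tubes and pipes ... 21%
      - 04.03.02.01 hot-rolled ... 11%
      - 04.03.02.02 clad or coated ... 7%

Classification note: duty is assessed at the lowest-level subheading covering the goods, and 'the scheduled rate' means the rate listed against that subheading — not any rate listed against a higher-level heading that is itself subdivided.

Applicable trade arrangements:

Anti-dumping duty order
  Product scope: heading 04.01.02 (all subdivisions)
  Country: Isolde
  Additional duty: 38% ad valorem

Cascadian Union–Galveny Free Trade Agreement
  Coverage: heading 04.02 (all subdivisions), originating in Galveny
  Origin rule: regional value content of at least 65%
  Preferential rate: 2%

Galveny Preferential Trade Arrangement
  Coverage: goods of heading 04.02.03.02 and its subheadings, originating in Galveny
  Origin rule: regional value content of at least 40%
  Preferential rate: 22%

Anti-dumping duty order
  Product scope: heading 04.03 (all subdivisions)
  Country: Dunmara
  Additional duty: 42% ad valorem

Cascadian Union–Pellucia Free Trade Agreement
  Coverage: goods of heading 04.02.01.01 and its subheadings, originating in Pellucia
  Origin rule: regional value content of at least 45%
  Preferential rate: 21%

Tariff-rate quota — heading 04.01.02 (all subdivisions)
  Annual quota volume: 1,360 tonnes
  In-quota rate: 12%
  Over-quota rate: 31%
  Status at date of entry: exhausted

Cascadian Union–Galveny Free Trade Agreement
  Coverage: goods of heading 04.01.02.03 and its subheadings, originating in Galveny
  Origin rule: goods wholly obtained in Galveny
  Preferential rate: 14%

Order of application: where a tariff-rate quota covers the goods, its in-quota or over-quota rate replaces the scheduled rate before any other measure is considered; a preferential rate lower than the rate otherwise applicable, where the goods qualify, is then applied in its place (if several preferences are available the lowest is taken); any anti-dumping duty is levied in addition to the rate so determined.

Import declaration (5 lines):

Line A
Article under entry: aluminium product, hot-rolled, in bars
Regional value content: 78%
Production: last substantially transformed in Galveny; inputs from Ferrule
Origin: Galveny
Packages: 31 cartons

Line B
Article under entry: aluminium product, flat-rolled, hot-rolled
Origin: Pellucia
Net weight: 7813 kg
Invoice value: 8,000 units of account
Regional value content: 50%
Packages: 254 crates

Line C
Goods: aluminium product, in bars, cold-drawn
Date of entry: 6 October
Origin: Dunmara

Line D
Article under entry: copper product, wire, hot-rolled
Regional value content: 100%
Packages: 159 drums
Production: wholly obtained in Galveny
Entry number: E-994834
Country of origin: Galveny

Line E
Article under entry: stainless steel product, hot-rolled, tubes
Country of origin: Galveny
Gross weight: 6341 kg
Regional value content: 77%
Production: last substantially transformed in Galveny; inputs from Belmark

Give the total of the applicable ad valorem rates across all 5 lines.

89%

Line A: aluminium → 04.01; in bars → 04.01.02; hot-rolled → 04.01.02.03. Scheduled 19%. quota on 04.01.02 exhausted → over-quota 31%; Galveny agreement on 04.02: 04.01.02.03 not covered; Galveny agreement on 04.02.03.02: 04.01.02.03 not covered; Galveny agreement on 04.01.02.03: not wholly obtained. → 31%.
Line B: aluminium → 04.01; flat-rolled → 04.01.01; hot-rolled → 04.01.01.01. Scheduled 14%. Pellucia agreement on 04.02.01.01: 04.01.01.01 not covered. → 14%.
Line C: aluminium → 04.01; in bars → 04.01.02; cold-drawn → 04.01.02.02. Scheduled 10%. quota on 04.01.02 exhausted → over-quota 31%. → 31%.
Line D: copper → 04.02; wire → 04.02.03; hot-rolled → 04.02.03.01. Scheduled 29%. Galveny agreement on 04.02: RVC ≥ 65% → 2% available; Galveny agreement on 04.02.03.02: 04.02.03.01 not covered; Galveny agreement on 04.01.02.03: 04.02.03.01 not covered; preferential 2%. → 2%.
Line E: stainless steel → 04.03; tubes → 04.03.02; hot-rolled → 04.03.02.01. Scheduled 11%. Galveny agreement on 04.02: 04.03.02.01 not covered; Galveny agreement on 04.02.03.02: 04.03.02.01 not covered; Galveny agreement on 04.01.02.03: 04.03.02.01 not covered. → 11%.
Sum: 31% + 14% + 31% + 2% + 11% = 89%.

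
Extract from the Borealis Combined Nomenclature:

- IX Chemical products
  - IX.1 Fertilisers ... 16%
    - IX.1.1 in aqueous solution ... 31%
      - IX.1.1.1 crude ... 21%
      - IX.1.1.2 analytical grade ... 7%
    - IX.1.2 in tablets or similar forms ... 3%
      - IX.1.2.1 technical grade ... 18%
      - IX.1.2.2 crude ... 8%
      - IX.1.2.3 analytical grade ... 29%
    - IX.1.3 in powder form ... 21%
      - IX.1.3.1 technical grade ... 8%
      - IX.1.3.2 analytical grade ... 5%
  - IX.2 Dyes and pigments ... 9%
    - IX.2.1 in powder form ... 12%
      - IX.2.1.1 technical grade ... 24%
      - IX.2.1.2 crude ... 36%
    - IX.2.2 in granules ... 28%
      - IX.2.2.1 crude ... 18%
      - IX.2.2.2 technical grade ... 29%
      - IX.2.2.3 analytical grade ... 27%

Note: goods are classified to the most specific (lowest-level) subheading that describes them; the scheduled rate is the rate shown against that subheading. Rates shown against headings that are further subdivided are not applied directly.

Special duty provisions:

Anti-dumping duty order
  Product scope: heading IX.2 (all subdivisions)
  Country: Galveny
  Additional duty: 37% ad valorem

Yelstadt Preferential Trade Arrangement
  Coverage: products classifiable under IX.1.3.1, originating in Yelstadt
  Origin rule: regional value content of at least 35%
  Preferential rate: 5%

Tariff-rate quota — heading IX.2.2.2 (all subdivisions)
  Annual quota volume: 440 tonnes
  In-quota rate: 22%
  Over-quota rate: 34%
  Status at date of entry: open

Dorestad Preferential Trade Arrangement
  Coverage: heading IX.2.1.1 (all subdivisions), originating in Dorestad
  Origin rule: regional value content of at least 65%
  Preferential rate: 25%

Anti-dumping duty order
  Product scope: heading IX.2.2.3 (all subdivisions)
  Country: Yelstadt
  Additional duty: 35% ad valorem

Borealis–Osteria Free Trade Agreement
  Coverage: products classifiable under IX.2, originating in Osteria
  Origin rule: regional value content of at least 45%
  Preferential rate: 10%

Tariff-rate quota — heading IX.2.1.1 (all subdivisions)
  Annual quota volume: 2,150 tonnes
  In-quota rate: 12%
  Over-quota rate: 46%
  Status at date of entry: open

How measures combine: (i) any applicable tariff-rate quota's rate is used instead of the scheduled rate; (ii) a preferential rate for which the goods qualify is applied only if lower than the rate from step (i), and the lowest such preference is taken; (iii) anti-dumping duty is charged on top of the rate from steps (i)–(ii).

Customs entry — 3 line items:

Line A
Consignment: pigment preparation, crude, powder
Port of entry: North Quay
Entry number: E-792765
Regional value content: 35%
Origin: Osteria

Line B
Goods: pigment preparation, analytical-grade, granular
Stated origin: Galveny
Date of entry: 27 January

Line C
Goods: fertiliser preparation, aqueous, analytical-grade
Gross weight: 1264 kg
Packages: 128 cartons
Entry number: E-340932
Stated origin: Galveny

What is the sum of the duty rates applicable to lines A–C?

107%

Line A: pigment → IX.2; powder → IX.2.1; crude → IX.2.1.2. Scheduled 36%. Osteria agreement on IX.2: RVC < 45%. → 36%.
Line B: pigment → IX.2; granular → IX.2.2; analytical-grade → IX.2.2.3. Scheduled 27%. anti-dumping (Galveny, IX.2): +37%; total 27% + 37% = 64%. → 64%.
Line C: fertiliser → IX.1; aqueous → IX.1.1; analytical-grade → IX.1.1.2. Scheduled 7%. No special measure applies. → 7%.
Sum: 36% + 64% + 7% = 107%.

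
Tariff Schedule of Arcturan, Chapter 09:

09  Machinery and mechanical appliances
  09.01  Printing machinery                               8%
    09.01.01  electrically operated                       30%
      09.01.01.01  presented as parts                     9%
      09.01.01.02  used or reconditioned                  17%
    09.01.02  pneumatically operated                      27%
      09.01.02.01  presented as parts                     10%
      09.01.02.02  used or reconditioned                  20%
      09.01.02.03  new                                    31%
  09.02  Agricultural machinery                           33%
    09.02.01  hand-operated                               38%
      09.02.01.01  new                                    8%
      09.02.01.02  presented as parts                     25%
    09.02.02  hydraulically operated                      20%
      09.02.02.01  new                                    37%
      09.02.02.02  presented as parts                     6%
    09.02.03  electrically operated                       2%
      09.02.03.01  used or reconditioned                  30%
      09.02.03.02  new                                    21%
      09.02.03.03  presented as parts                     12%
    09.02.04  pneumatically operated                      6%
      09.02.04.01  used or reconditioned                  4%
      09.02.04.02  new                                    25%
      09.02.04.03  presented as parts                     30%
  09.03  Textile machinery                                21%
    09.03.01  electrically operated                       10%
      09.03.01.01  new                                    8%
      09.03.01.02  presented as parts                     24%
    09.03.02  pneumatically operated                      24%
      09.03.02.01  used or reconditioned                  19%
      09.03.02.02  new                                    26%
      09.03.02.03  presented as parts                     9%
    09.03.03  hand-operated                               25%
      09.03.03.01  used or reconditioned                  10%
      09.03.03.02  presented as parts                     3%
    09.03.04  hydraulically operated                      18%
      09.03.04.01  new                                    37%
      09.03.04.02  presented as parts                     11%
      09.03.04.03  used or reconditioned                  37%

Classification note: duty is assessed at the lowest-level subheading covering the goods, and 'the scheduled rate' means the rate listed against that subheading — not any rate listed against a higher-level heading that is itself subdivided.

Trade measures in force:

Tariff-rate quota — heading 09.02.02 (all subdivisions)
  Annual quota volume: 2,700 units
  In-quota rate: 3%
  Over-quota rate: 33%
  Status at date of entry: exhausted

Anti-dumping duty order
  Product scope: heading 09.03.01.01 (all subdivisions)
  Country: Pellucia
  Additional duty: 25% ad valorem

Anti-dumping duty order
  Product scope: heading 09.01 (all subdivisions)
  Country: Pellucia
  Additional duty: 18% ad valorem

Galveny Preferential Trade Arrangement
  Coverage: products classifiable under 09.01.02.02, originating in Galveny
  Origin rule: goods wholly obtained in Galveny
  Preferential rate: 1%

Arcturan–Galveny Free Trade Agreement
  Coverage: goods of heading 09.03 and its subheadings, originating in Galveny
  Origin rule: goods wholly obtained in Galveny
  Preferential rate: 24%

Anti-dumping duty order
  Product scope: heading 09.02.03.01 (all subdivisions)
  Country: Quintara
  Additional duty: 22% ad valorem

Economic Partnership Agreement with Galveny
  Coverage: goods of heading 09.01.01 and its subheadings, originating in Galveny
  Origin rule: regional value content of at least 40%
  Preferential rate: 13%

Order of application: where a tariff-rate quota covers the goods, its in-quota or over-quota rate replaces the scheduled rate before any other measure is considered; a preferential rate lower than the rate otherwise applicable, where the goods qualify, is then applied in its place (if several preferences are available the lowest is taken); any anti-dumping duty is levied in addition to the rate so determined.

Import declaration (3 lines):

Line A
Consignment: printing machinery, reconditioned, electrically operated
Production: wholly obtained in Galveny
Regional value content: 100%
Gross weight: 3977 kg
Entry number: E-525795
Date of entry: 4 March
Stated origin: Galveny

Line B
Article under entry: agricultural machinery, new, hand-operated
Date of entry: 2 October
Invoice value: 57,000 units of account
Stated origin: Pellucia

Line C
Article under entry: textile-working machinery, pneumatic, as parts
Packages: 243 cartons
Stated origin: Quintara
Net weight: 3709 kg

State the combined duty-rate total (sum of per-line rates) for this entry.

Line A: printing → 09.01; electrically operated → 09.01.01; reconditioned → 09.01.01.02. Scheduled 17%. Galveny agreement on 09.01.02.02: 09.01.01.02 not covered; Galveny agreement on 09.03: 09.01.01.02 not covered; Galveny agreement on 09.01.01: RVC ≥ 40% → 13% available; preferential 13%. → 13%.
Line B: agricultural → 09.02; hand-operated → 09.02.01; new → 09.02.01.01. Scheduled 8%. No special measure applies. → 8%.
Line C: textile-working → 09.03; pneumatic → 09.03.02; as parts → 09.03.02.03. Scheduled 9%. No special measure applies. → 9%.
Sum: 13% + 8% + 9% = 30%.

30%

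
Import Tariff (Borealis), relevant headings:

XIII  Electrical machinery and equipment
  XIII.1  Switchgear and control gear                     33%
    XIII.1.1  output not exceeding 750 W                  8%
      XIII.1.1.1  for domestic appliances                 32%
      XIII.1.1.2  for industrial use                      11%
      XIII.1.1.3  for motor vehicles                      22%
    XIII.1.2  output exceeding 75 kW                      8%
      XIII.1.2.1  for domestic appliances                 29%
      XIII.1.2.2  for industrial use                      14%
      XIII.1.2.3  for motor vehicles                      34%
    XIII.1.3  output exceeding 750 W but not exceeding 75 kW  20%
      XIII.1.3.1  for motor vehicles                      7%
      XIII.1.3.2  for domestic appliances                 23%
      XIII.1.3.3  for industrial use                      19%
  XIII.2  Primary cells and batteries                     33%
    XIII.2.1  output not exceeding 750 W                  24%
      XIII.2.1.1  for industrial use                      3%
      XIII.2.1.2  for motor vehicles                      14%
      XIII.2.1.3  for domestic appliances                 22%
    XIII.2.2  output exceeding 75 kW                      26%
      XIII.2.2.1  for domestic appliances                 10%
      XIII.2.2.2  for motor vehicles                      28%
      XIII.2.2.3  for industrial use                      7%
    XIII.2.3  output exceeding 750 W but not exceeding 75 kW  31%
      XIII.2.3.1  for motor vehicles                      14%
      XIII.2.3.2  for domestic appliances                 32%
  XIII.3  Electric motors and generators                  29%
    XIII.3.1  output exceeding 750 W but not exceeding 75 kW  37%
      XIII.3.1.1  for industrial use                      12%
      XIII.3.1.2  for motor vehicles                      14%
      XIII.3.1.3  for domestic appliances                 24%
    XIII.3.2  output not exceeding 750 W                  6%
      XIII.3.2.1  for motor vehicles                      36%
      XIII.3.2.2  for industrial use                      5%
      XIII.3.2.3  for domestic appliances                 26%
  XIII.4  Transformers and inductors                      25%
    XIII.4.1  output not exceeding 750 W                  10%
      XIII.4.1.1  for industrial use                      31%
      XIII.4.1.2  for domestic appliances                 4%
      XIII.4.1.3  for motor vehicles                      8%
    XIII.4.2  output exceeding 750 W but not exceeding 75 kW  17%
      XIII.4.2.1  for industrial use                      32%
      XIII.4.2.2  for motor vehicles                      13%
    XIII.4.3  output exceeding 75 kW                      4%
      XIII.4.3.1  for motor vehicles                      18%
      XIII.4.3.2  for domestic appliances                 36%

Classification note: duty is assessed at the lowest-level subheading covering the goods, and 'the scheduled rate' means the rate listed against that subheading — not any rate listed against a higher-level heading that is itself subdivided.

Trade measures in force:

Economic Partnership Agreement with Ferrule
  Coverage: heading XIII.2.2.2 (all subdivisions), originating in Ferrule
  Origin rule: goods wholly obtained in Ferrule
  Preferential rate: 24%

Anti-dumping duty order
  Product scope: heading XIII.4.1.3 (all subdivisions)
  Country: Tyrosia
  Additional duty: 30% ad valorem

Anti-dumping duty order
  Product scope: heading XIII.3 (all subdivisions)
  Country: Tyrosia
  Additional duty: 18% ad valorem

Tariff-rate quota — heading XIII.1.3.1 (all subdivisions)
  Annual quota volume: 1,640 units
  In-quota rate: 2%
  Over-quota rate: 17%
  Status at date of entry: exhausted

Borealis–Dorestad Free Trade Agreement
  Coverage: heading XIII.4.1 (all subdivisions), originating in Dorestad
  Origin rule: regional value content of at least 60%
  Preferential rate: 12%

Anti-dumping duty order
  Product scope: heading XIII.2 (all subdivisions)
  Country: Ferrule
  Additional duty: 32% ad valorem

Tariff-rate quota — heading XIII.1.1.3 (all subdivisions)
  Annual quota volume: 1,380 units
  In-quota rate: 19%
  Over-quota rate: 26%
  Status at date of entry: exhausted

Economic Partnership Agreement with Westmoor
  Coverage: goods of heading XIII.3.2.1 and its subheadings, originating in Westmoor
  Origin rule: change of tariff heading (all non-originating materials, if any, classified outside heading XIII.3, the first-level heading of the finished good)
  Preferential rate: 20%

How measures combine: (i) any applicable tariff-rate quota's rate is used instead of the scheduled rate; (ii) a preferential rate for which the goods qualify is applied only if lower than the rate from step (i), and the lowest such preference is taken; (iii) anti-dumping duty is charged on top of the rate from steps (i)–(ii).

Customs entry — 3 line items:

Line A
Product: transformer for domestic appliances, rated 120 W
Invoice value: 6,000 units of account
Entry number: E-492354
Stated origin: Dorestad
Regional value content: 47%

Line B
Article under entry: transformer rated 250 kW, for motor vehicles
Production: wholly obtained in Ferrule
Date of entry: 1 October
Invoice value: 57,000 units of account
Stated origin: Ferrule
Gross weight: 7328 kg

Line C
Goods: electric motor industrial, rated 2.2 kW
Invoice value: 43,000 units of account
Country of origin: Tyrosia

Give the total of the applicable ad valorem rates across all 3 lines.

52%

Line A: transformer → XIII.4; rated 120 W → XIII.4.1; for domestic appliances → XIII.4.1.2. Scheduled 4%. Dorestad agreement on XIII.4.1: RVC < 60%. → 4%.
Line B: transformer → XIII.4; rated 250 kW → XIII.4.3; for motor vehicles → XIII.4.3.1. Scheduled 18%. Ferrule agreement on XIII.2.2.2: XIII.4.3.1 not covered. → 18%.
Line C: electric motor → XIII.3; rated 2.2 kW → XIII.3.1; industrial → XIII.3.1.1. Scheduled 12%. anti-dumping (Tyrosia, XIII.3): +18%; total 12% + 18% = 30%. → 30%.
Sum: 4% + 18% + 30% = 52%.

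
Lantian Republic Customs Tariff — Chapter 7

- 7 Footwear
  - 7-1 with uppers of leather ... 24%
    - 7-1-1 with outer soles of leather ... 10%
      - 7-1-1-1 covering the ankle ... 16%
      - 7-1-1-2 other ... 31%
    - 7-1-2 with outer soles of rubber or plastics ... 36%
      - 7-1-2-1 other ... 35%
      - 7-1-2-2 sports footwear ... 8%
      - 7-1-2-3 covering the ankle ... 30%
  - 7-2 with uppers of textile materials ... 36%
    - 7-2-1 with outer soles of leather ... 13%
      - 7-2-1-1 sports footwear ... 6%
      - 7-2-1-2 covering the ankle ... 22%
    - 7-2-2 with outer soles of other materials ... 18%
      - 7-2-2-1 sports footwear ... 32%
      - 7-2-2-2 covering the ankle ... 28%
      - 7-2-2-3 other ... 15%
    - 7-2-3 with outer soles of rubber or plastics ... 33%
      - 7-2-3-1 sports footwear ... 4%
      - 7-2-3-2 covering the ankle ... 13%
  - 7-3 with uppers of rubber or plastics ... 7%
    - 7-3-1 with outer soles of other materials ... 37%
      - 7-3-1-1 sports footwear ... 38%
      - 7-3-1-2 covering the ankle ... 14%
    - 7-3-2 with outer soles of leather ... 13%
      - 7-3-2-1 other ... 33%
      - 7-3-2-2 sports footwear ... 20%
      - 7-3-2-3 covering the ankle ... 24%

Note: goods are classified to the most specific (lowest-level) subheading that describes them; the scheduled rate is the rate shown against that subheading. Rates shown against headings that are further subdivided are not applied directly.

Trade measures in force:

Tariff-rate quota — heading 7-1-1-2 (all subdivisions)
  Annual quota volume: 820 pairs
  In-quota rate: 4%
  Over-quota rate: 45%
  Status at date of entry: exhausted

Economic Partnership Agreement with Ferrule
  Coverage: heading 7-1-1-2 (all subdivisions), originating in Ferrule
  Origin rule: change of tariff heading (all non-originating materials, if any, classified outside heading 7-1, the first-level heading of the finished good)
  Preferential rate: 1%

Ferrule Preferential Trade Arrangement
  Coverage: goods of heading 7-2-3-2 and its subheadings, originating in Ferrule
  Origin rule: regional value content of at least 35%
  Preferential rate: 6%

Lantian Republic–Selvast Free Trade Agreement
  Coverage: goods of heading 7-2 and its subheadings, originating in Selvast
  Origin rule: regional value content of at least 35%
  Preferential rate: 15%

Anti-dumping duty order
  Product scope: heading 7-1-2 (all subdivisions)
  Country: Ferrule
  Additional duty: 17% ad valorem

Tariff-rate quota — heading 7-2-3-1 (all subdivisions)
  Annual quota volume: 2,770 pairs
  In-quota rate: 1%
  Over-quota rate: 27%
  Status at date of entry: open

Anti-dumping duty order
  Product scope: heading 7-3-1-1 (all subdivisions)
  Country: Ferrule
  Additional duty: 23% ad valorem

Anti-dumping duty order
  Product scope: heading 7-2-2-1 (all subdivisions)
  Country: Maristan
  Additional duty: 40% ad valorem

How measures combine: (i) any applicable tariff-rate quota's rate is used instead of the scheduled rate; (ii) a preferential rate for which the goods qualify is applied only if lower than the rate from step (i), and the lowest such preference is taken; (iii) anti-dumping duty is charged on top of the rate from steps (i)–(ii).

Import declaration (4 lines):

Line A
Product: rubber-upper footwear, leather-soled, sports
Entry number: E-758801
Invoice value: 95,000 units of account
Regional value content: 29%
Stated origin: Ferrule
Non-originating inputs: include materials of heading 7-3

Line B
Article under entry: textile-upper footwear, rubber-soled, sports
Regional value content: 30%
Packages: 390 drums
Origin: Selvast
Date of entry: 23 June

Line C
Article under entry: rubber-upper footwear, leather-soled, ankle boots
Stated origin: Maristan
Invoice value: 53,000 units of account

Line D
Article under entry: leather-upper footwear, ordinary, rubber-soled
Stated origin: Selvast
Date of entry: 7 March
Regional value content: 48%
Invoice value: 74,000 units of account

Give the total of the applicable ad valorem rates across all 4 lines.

80%

Line A: rubber-upper → 7-3; leather-soled → 7-3-2; sports → 7-3-2-2. Scheduled 20%. Ferrule agreement on 7-1-1-2: 7-3-2-2 not covered; Ferrule agreement on 7-2-3-2: 7-3-2-2 not covered. → 20%.
Line B: textile-upper → 7-2; rubber-soled → 7-2-3; sports → 7-2-3-1. Scheduled 4%. quota on 7-2-3-1 open → in-quota 1%; Selvast agreement on 7-2: RVC < 35%. → 1%.
Line C: rubber-upper → 7-3; leather-soled → 7-3-2; ankle boots → 7-3-2-3. Scheduled 24%. No special measure applies. → 24%.
Line D: leather-upper → 7-1; rubber-soled → 7-1-2; ordinary → 7-1-2-1. Scheduled 35%. Selvast agreement on 7-2: 7-1-2-1 not covered. → 35%.
Sum: 20% + 1% + 24% + 35% = 80%.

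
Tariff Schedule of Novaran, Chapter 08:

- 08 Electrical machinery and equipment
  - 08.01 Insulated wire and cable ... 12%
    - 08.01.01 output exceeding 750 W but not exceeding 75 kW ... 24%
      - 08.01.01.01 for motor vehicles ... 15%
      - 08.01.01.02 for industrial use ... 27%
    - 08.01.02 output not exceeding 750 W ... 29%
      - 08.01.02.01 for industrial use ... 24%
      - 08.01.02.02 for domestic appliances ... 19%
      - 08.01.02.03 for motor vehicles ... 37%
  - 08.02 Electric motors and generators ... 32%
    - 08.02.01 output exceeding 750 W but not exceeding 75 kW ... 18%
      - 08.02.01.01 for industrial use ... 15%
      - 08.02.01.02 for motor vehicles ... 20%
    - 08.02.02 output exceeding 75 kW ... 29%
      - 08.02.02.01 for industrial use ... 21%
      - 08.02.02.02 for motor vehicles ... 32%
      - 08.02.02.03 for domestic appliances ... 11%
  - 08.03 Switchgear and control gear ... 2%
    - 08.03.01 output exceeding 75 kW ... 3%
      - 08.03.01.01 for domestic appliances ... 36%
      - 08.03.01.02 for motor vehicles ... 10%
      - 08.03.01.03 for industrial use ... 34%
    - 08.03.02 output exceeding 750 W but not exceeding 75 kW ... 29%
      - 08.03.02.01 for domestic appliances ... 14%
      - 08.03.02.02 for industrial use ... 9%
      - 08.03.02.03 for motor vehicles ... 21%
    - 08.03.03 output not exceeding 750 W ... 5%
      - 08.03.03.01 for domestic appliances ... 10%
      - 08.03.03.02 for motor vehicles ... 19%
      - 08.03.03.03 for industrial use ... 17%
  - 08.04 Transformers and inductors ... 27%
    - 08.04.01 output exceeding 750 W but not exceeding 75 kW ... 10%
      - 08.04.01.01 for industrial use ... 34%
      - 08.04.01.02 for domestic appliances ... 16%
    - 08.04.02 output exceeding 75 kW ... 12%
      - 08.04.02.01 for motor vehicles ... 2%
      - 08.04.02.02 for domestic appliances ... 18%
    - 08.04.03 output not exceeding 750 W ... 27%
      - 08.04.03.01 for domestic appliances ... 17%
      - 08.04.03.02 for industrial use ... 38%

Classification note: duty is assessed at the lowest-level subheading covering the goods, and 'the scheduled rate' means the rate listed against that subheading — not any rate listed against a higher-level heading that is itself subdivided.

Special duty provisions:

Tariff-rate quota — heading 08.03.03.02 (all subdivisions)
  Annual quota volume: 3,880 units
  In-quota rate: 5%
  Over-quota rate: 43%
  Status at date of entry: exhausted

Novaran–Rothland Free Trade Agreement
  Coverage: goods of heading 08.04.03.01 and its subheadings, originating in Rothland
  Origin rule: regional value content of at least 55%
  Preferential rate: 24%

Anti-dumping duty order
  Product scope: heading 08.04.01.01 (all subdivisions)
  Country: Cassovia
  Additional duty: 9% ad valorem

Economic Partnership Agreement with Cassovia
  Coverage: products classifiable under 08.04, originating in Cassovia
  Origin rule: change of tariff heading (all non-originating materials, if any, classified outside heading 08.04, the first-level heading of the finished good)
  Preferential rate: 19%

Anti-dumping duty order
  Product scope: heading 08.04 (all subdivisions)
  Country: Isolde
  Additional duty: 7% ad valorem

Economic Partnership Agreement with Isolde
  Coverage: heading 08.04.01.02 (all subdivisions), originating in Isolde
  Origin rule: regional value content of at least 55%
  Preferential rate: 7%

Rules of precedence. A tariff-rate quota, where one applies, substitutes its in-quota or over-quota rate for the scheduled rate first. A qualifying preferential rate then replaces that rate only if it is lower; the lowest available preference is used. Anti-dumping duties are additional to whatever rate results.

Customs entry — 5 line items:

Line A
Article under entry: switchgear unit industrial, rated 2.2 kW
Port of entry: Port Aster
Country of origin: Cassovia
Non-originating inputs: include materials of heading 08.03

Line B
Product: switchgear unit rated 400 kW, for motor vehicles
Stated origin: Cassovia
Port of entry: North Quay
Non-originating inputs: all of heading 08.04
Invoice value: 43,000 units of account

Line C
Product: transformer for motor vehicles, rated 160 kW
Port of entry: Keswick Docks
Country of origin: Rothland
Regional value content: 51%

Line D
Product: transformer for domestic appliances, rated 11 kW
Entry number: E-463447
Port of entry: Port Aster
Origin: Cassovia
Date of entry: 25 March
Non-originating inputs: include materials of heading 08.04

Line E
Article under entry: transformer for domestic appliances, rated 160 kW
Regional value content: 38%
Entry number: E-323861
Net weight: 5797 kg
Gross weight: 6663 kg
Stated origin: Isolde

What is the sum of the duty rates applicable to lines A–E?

Line A: switchgear unit → 08.03; rated 2.2 kW → 08.03.02; industrial → 08.03.02.02. Scheduled 9%. Cassovia agreement on 08.04: 08.03.02.02 not covered. → 9%.
Line B: switchgear unit → 08.03; rated 400 kW → 08.03.01; for motor vehicles → 08.03.01.02. Scheduled 10%. Cassovia agreement on 08.04: 08.03.01.02 not covered. → 10%.
Line C: transformer → 08.04; rated 160 kW → 08.04.02; for motor vehicles → 08.04.02.01. Scheduled 2%. Rothland agreement on 08.04.03.01: 08.04.02.01 not covered. → 2%.
Line D: transformer → 08.04; rated 11 kW → 08.04.01; for domestic appliances → 08.04.01.02. Scheduled 16%. Cassovia agreement on 08.04: CTH not met. → 16%.
Line E: transformer → 08.04; rated 160 kW → 08.04.02; for domestic appliances → 08.04.02.02. Scheduled 18%. Isolde agreement on 08.04.01.02: 08.04.02.02 not covered; anti-dumping (Isolde, 08.04): +7%; total 18% + 7% = 25%. → 25%.
Sum: 9% + 10% + 2% + 16% + 25% = 62%.

62%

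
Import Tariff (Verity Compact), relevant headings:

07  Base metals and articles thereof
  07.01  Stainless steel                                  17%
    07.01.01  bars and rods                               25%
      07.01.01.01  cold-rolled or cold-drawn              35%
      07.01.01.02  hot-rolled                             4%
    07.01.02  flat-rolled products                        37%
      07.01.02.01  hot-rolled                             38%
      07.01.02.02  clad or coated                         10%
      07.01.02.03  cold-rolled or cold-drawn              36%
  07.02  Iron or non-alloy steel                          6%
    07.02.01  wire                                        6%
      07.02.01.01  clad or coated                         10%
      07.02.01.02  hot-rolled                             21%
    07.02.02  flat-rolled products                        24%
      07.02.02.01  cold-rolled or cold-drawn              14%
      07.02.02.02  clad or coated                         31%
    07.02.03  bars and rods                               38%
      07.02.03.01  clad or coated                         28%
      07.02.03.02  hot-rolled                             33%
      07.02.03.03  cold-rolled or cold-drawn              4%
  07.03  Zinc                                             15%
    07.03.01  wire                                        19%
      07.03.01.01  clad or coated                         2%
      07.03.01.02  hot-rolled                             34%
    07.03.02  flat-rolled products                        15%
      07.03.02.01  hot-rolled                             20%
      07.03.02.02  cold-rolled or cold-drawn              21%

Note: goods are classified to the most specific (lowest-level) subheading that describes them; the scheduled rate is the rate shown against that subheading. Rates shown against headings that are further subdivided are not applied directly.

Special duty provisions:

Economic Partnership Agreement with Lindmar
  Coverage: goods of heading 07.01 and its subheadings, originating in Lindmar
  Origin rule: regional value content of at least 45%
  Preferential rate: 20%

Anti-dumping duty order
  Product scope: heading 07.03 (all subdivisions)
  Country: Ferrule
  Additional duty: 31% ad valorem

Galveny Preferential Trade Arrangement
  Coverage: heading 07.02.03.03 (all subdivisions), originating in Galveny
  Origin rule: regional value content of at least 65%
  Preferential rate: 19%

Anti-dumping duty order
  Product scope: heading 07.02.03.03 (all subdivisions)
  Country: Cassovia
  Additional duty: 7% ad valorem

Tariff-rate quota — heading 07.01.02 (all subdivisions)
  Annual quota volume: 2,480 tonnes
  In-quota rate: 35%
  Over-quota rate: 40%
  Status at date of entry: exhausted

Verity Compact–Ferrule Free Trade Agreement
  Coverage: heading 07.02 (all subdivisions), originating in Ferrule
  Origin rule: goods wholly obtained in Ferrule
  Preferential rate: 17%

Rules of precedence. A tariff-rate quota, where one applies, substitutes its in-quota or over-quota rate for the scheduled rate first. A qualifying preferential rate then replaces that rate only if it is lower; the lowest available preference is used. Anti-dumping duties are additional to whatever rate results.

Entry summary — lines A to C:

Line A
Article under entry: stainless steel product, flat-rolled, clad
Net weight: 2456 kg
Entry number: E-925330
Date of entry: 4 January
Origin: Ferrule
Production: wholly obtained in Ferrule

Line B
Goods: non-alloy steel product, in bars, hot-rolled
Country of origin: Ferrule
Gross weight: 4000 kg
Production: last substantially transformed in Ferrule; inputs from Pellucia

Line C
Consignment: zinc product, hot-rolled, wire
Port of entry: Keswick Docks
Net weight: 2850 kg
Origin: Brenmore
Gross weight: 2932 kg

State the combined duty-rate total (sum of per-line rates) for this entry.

107%

Line A: stainless steel → 07.01; flat-rolled → 07.01.02; clad → 07.01.02.02. Scheduled 10%. quota on 07.01.02 exhausted → over-quota 40%; Ferrule agreement on 07.02: 07.01.02.02 not covered. → 40%.
Line B: non-alloy steel → 07.02; in bars → 07.02.03; hot-rolled → 07.02.03.02. Scheduled 33%. Ferrule agreement on 07.02: not wholly obtained. → 33%.
Line C: zinc → 07.03; wire → 07.03.01; hot-rolled → 07.03.01.02. Scheduled 34%. No special measure applies. → 34%.
Sum: 40% + 33% + 34% = 107%.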